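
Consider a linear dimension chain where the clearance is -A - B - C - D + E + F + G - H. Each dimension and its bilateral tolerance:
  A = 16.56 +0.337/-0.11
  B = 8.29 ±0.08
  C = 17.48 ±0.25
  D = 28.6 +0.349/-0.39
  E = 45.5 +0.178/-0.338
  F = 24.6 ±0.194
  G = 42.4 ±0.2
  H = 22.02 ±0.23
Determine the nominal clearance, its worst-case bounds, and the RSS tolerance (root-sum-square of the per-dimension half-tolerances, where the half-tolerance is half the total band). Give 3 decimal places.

nominal=19.550 wc=[17.572,21.182] rss=0.673

Stack each dimension's contribution:
  -A: nom -16.560 → Σnom=-16.560; wc +0.110/-0.337 → slack +0.110/-0.337; half-tol=0.224, Σhalf²=0.049952
  -B: nom -8.290 → Σnom=-24.850; wc +0.080/-0.080 → slack +0.190/-0.417; half-tol=0.080, Σhalf²=0.056352
  -C: nom -17.480 → Σnom=-42.330; wc +0.250/-0.250 → slack +0.440/-0.667; half-tol=0.250, Σhalf²=0.118852
  -D: nom -28.600 → Σnom=-70.930; wc +0.390/-0.349 → slack +0.830/-1.016; half-tol=0.369, Σhalf²=0.255383
  +E: nom +45.500 → Σnom=-25.430; wc +0.178/-0.338 → slack +1.008/-1.354; half-tol=0.258, Σhalf²=0.321947
  +F: nom +24.600 → Σnom=-0.830; wc +0.194/-0.194 → slack +1.202/-1.548; half-tol=0.194, Σhalf²=0.359583
  +G: nom +42.400 → Σnom=41.570; wc +0.200/-0.200 → slack +1.402/-1.748; half-tol=0.200, Σhalf²=0.399583
  -H: nom -22.020 → Σnom=19.550; wc +0.230/-0.230 → slack +1.632/-1.978; half-tol=0.230, Σhalf²=0.452483
Nominal = 19.550. Worst-case = [19.550 - 1.978, 19.550 + 1.632] = [17.572, 21.182]. RSS = √0.452483 = 0.673.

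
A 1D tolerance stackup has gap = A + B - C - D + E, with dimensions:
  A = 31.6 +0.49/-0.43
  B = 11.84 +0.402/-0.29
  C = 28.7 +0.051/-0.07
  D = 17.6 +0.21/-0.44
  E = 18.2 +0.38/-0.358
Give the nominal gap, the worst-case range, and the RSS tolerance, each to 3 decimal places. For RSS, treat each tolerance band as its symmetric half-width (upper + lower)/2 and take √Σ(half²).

Stack each dimension's contribution:
  +A: nom +31.600 → Σnom=31.600; wc +0.490/-0.430 → slack +0.490/-0.430; half-tol=0.460, Σhalf²=0.211600
  +B: nom +11.840 → Σnom=43.440; wc +0.402/-0.290 → slack +0.892/-0.720; half-tol=0.346, Σhalf²=0.331316
  -C: nom -28.700 → Σnom=14.740; wc +0.070/-0.051 → slack +0.962/-0.771; half-tol=0.060, Σhalf²=0.334976
  -D: nom -17.600 → Σnom=-2.860; wc +0.440/-0.210 → slack +1.402/-0.981; half-tol=0.325, Σhalf²=0.440601
  +E: nom +18.200 → Σnom=15.340; wc +0.380/-0.358 → slack +1.782/-1.339; half-tol=0.369, Σhalf²=0.576762
Nominal = 15.340. Worst-case = [15.340 - 1.339, 15.340 + 1.782] = [14.001, 17.122]. RSS = √0.576762 = 0.759.

nominal=15.340 wc=[14.001,17.122] rss=0.759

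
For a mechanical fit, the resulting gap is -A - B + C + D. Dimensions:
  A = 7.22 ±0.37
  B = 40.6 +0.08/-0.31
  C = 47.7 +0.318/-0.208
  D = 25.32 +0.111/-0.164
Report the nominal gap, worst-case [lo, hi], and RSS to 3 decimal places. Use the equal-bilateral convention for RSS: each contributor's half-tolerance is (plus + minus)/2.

nominal=25.200 wc=[24.378,26.309] rss=0.513

Stack each dimension's contribution:
  -A: nom -7.220 → Σnom=-7.220; wc +0.370/-0.370 → slack +0.370/-0.370; half-tol=0.370, Σhalf²=0.136900
  -B: nom -40.600 → Σnom=-47.820; wc +0.310/-0.080 → slack +0.680/-0.450; half-tol=0.195, Σhalf²=0.174925
  +C: nom +47.700 → Σnom=-0.120; wc +0.318/-0.208 → slack +0.998/-0.658; half-tol=0.263, Σhalf²=0.244094
  +D: nom +25.320 → Σnom=25.200; wc +0.111/-0.164 → slack +1.109/-0.822; half-tol=0.138, Σhalf²=0.263000
Nominal = 25.200. Worst-case = [25.200 - 0.822, 25.200 + 1.109] = [24.378, 26.309]. RSS = √0.263000 = 0.513.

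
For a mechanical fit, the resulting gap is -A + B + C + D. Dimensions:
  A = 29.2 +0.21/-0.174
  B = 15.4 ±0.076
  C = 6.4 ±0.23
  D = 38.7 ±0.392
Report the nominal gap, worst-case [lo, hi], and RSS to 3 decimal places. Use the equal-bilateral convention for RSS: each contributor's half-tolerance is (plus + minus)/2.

Stack each dimension's contribution:
  -A: nom -29.200 → Σnom=-29.200; wc +0.174/-0.210 → slack +0.174/-0.210; half-tol=0.192, Σhalf²=0.036864
  +B: nom +15.400 → Σnom=-13.800; wc +0.076/-0.076 → slack +0.250/-0.286; half-tol=0.076, Σhalf²=0.042640
  +C: nom +6.400 → Σnom=-7.400; wc +0.230/-0.230 → slack +0.480/-0.516; half-tol=0.230, Σhalf²=0.095540
  +D: nom +38.700 → Σnom=31.300; wc +0.392/-0.392 → slack +0.872/-0.908; half-tol=0.392, Σhalf²=0.249204
Nominal = 31.300. Worst-case = [31.300 - 0.908, 31.300 + 0.872] = [30.392, 32.172]. RSS = √0.249204 = 0.499.

nominal=31.300 wc=[30.392,32.172] rss=0.499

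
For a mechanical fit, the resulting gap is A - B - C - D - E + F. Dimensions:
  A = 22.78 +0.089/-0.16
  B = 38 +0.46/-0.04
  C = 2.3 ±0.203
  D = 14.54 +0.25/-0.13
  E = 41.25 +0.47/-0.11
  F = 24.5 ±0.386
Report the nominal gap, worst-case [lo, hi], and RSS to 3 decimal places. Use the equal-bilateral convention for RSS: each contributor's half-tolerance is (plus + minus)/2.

Stack each dimension's contribution:
  +A: nom +22.780 → Σnom=22.780; wc +0.089/-0.160 → slack +0.089/-0.160; half-tol=0.124, Σhalf²=0.015500
  -B: nom -38.000 → Σnom=-15.220; wc +0.040/-0.460 → slack +0.129/-0.620; half-tol=0.250, Σhalf²=0.078000
  -C: nom -2.300 → Σnom=-17.520; wc +0.203/-0.203 → slack +0.332/-0.823; half-tol=0.203, Σhalf²=0.119209
  -D: nom -14.540 → Σnom=-32.060; wc +0.130/-0.250 → slack +0.462/-1.073; half-tol=0.190, Σhalf²=0.155309
  -E: nom -41.250 → Σnom=-73.310; wc +0.110/-0.470 → slack +0.572/-1.543; half-tol=0.290, Σhalf²=0.239409
  +F: nom +24.500 → Σnom=-48.810; wc +0.386/-0.386 → slack +0.958/-1.929; half-tol=0.386, Σhalf²=0.388405
Nominal = -48.810. Worst-case = [-48.810 - 1.929, -48.810 + 0.958] = [-50.739, -47.852]. RSS = √0.388405 = 0.623.

nominal=-48.810 wc=[-50.739,-47.852] rss=0.623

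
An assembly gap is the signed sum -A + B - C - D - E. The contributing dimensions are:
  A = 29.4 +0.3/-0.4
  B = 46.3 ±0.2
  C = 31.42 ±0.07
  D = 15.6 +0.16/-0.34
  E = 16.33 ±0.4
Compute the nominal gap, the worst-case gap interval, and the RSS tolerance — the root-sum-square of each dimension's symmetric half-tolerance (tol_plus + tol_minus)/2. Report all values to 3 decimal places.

nominal=-46.450 wc=[-47.580,-45.040] rss=0.624

Stack each dimension's contribution:
  -A: nom -29.400 → Σnom=-29.400; wc +0.400/-0.300 → slack +0.400/-0.300; half-tol=0.350, Σhalf²=0.122500
  +B: nom +46.300 → Σnom=16.900; wc +0.200/-0.200 → slack +0.600/-0.500; half-tol=0.200, Σhalf²=0.162500
  -C: nom -31.420 → Σnom=-14.520; wc +0.070/-0.070 → slack +0.670/-0.570; half-tol=0.070, Σhalf²=0.167400
  -D: nom -15.600 → Σnom=-30.120; wc +0.340/-0.160 → slack +1.010/-0.730; half-tol=0.250, Σhalf²=0.229900
  -E: nom -16.330 → Σnom=-46.450; wc +0.400/-0.400 → slack +1.410/-1.130; half-tol=0.400, Σhalf²=0.389900
Nominal = -46.450. Worst-case = [-46.450 - 1.130, -46.450 + 1.410] = [-47.580, -45.040]. RSS = √0.389900 = 0.624.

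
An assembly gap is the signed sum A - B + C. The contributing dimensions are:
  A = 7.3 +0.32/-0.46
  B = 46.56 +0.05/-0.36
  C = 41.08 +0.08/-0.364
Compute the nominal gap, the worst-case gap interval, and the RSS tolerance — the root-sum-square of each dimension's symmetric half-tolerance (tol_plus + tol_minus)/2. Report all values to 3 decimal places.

nominal=1.820 wc=[0.946,2.580] rss=0.493

Stack each dimension's contribution:
  +A: nom +7.300 → Σnom=7.300; wc +0.320/-0.460 → slack +0.320/-0.460; half-tol=0.390, Σhalf²=0.152100
  -B: nom -46.560 → Σnom=-39.260; wc +0.360/-0.050 → slack +0.680/-0.510; half-tol=0.205, Σhalf²=0.194125
  +C: nom +41.080 → Σnom=1.820; wc +0.080/-0.364 → slack +0.760/-0.874; half-tol=0.222, Σhalf²=0.243409
Nominal = 1.820. Worst-case = [1.820 - 0.874, 1.820 + 0.760] = [0.946, 2.580]. RSS = √0.243409 = 0.493.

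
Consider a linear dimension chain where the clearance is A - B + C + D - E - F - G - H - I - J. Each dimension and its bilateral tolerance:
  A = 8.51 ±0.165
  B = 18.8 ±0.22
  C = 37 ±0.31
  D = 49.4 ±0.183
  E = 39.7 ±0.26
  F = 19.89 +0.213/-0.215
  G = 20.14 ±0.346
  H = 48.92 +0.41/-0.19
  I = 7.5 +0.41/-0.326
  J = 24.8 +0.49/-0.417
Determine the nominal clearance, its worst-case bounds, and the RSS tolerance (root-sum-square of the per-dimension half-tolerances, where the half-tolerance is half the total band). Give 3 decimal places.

Stack each dimension's contribution:
  +A: nom +8.510 → Σnom=8.510; wc +0.165/-0.165 → slack +0.165/-0.165; half-tol=0.165, Σhalf²=0.027225
  -B: nom -18.800 → Σnom=-10.290; wc +0.220/-0.220 → slack +0.385/-0.385; half-tol=0.220, Σhalf²=0.075625
  +C: nom +37.000 → Σnom=26.710; wc +0.310/-0.310 → slack +0.695/-0.695; half-tol=0.310, Σhalf²=0.171725
  +D: nom +49.400 → Σnom=76.110; wc +0.183/-0.183 → slack +0.878/-0.878; half-tol=0.183, Σhalf²=0.205214
  -E: nom -39.700 → Σnom=36.410; wc +0.260/-0.260 → slack +1.138/-1.138; half-tol=0.260, Σhalf²=0.272814
  -F: nom -19.890 → Σnom=16.520; wc +0.215/-0.213 → slack +1.353/-1.351; half-tol=0.214, Σhalf²=0.318610
  -G: nom -20.140 → Σnom=-3.620; wc +0.346/-0.346 → slack +1.699/-1.697; half-tol=0.346, Σhalf²=0.438326
  -H: nom -48.920 → Σnom=-52.540; wc +0.190/-0.410 → slack +1.889/-2.107; half-tol=0.300, Σhalf²=0.528326
  -I: nom -7.500 → Σnom=-60.040; wc +0.326/-0.410 → slack +2.215/-2.517; half-tol=0.368, Σhalf²=0.663750
  -J: nom -24.800 → Σnom=-84.840; wc +0.417/-0.490 → slack +2.632/-3.007; half-tol=0.454, Σhalf²=0.869412
Nominal = -84.840. Worst-case = [-84.840 - 3.007, -84.840 + 2.632] = [-87.847, -82.208]. RSS = √0.869412 = 0.932.

nominal=-84.840 wc=[-87.847,-82.208] rss=0.932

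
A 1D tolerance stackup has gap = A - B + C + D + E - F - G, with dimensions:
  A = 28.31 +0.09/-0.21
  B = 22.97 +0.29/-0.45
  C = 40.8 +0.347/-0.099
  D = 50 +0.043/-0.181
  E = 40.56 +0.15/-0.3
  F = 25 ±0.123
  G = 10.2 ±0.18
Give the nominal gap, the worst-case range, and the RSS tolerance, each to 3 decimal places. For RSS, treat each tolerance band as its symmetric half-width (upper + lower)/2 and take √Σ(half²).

Stack each dimension's contribution:
  +A: nom +28.310 → Σnom=28.310; wc +0.090/-0.210 → slack +0.090/-0.210; half-tol=0.150, Σhalf²=0.022500
  -B: nom -22.970 → Σnom=5.340; wc +0.450/-0.290 → slack +0.540/-0.500; half-tol=0.370, Σhalf²=0.159400
  +C: nom +40.800 → Σnom=46.140; wc +0.347/-0.099 → slack +0.887/-0.599; half-tol=0.223, Σhalf²=0.209129
  +D: nom +50.000 → Σnom=96.140; wc +0.043/-0.181 → slack +0.930/-0.780; half-tol=0.112, Σhalf²=0.221673
  +E: nom +40.560 → Σnom=136.700; wc +0.150/-0.300 → slack +1.080/-1.080; half-tol=0.225, Σhalf²=0.272298
  -F: nom -25.000 → Σnom=111.700; wc +0.123/-0.123 → slack +1.203/-1.203; half-tol=0.123, Σhalf²=0.287427
  -G: nom -10.200 → Σnom=101.500; wc +0.180/-0.180 → slack +1.383/-1.383; half-tol=0.180, Σhalf²=0.319827
Nominal = 101.500. Worst-case = [101.500 - 1.383, 101.500 + 1.383] = [100.117, 102.883]. RSS = √0.319827 = 0.566.

nominal=101.500 wc=[100.117,102.883] rss=0.566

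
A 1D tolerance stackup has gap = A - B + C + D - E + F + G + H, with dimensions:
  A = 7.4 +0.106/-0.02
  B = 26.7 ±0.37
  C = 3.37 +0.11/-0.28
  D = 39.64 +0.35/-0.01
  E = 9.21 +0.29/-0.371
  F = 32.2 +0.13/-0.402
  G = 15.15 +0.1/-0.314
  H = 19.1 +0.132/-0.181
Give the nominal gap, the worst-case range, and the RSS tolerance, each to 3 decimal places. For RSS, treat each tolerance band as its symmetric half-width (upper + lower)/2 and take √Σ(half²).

nominal=80.950 wc=[79.083,82.619] rss=0.677

Stack each dimension's contribution:
  +A: nom +7.400 → Σnom=7.400; wc +0.106/-0.020 → slack +0.106/-0.020; half-tol=0.063, Σhalf²=0.003969
  -B: nom -26.700 → Σnom=-19.300; wc +0.370/-0.370 → slack +0.476/-0.390; half-tol=0.370, Σhalf²=0.140869
  +C: nom +3.370 → Σnom=-15.930; wc +0.110/-0.280 → slack +0.586/-0.670; half-tol=0.195, Σhalf²=0.178894
  +D: nom +39.640 → Σnom=23.710; wc +0.350/-0.010 → slack +0.936/-0.680; half-tol=0.180, Σhalf²=0.211294
  -E: nom -9.210 → Σnom=14.500; wc +0.371/-0.290 → slack +1.307/-0.970; half-tol=0.331, Σhalf²=0.320524
  +F: nom +32.200 → Σnom=46.700; wc +0.130/-0.402 → slack +1.437/-1.372; half-tol=0.266, Σhalf²=0.391280
  +G: nom +15.150 → Σnom=61.850; wc +0.100/-0.314 → slack +1.537/-1.686; half-tol=0.207, Σhalf²=0.434129
  +H: nom +19.100 → Σnom=80.950; wc +0.132/-0.181 → slack +1.669/-1.867; half-tol=0.157, Σhalf²=0.458622
Nominal = 80.950. Worst-case = [80.950 - 1.867, 80.950 + 1.669] = [79.083, 82.619]. RSS = √0.458622 = 0.677.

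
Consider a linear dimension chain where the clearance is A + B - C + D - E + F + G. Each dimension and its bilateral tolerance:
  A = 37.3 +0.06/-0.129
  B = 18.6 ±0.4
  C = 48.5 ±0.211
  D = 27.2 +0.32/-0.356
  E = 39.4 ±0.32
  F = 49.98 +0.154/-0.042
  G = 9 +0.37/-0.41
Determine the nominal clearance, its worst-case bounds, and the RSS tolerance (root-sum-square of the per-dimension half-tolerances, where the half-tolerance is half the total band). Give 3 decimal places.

Stack each dimension's contribution:
  +A: nom +37.300 → Σnom=37.300; wc +0.060/-0.129 → slack +0.060/-0.129; half-tol=0.095, Σhalf²=0.008930
  +B: nom +18.600 → Σnom=55.900; wc +0.400/-0.400 → slack +0.460/-0.529; half-tol=0.400, Σhalf²=0.168930
  -C: nom -48.500 → Σnom=7.400; wc +0.211/-0.211 → slack +0.671/-0.740; half-tol=0.211, Σhalf²=0.213451
  +D: nom +27.200 → Σnom=34.600; wc +0.320/-0.356 → slack +0.991/-1.096; half-tol=0.338, Σhalf²=0.327695
  -E: nom -39.400 → Σnom=-4.800; wc +0.320/-0.320 → slack +1.311/-1.416; half-tol=0.320, Σhalf²=0.430095
  +F: nom +49.980 → Σnom=45.180; wc +0.154/-0.042 → slack +1.465/-1.458; half-tol=0.098, Σhalf²=0.439699
  +G: nom +9.000 → Σnom=54.180; wc +0.370/-0.410 → slack +1.835/-1.868; half-tol=0.390, Σhalf²=0.591799
Nominal = 54.180. Worst-case = [54.180 - 1.868, 54.180 + 1.835] = [52.312, 56.015]. RSS = √0.591799 = 0.769.

nominal=54.180 wc=[52.312,56.015] rss=0.769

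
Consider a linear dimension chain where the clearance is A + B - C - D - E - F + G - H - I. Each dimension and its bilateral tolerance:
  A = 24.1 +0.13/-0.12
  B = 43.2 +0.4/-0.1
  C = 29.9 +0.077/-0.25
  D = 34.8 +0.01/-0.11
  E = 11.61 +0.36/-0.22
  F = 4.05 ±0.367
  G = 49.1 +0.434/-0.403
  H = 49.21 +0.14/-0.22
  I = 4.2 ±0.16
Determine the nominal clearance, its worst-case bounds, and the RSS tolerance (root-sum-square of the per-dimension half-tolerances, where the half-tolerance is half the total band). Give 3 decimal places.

Stack each dimension's contribution:
  +A: nom +24.100 → Σnom=24.100; wc +0.130/-0.120 → slack +0.130/-0.120; half-tol=0.125, Σhalf²=0.015625
  +B: nom +43.200 → Σnom=67.300; wc +0.400/-0.100 → slack +0.530/-0.220; half-tol=0.250, Σhalf²=0.078125
  -C: nom -29.900 → Σnom=37.400; wc +0.250/-0.077 → slack +0.780/-0.297; half-tol=0.164, Σhalf²=0.104857
  -D: nom -34.800 → Σnom=2.600; wc +0.110/-0.010 → slack +0.890/-0.307; half-tol=0.060, Σhalf²=0.108457
  -E: nom -11.610 → Σnom=-9.010; wc +0.220/-0.360 → slack +1.110/-0.667; half-tol=0.290, Σhalf²=0.192557
  -F: nom -4.050 → Σnom=-13.060; wc +0.367/-0.367 → slack +1.477/-1.034; half-tol=0.367, Σhalf²=0.327246
  +G: nom +49.100 → Σnom=36.040; wc +0.434/-0.403 → slack +1.911/-1.437; half-tol=0.418, Σhalf²=0.502389
  -H: nom -49.210 → Σnom=-13.170; wc +0.220/-0.140 → slack +2.131/-1.577; half-tol=0.180, Σhalf²=0.534788
  -I: nom -4.200 → Σnom=-17.370; wc +0.160/-0.160 → slack +2.291/-1.737; half-tol=0.160, Σhalf²=0.560388
Nominal = -17.370. Worst-case = [-17.370 - 1.737, -17.370 + 2.291] = [-19.107, -15.079]. RSS = √0.560388 = 0.749.

nominal=-17.370 wc=[-19.107,-15.079] rss=0.749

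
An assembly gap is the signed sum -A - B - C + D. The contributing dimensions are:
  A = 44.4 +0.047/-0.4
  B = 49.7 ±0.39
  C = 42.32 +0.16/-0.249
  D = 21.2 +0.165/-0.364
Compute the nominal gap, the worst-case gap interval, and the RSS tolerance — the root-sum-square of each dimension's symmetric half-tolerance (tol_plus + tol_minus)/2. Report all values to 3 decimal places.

Stack each dimension's contribution:
  -A: nom -44.400 → Σnom=-44.400; wc +0.400/-0.047 → slack +0.400/-0.047; half-tol=0.224, Σhalf²=0.049952
  -B: nom -49.700 → Σnom=-94.100; wc +0.390/-0.390 → slack +0.790/-0.437; half-tol=0.390, Σhalf²=0.202052
  -C: nom -42.320 → Σnom=-136.420; wc +0.249/-0.160 → slack +1.039/-0.597; half-tol=0.205, Σhalf²=0.243873
  +D: nom +21.200 → Σnom=-115.220; wc +0.165/-0.364 → slack +1.204/-0.961; half-tol=0.265, Σhalf²=0.313833
Nominal = -115.220. Worst-case = [-115.220 - 0.961, -115.220 + 1.204] = [-116.181, -114.016]. RSS = √0.313833 = 0.560.

nominal=-115.220 wc=[-116.181,-114.016] rss=0.560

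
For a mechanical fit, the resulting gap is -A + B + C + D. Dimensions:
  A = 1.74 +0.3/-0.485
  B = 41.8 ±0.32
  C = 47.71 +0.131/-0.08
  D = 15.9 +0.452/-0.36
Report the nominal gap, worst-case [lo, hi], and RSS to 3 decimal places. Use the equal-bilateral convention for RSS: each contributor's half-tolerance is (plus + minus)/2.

Stack each dimension's contribution:
  -A: nom -1.740 → Σnom=-1.740; wc +0.485/-0.300 → slack +0.485/-0.300; half-tol=0.392, Σhalf²=0.154056
  +B: nom +41.800 → Σnom=40.060; wc +0.320/-0.320 → slack +0.805/-0.620; half-tol=0.320, Σhalf²=0.256456
  +C: nom +47.710 → Σnom=87.770; wc +0.131/-0.080 → slack +0.936/-0.700; half-tol=0.106, Σhalf²=0.267587
  +D: nom +15.900 → Σnom=103.670; wc +0.452/-0.360 → slack +1.388/-1.060; half-tol=0.406, Σhalf²=0.432423
Nominal = 103.670. Worst-case = [103.670 - 1.060, 103.670 + 1.388] = [102.610, 105.058]. RSS = √0.432423 = 0.658.

nominal=103.670 wc=[102.610,105.058] rss=0.658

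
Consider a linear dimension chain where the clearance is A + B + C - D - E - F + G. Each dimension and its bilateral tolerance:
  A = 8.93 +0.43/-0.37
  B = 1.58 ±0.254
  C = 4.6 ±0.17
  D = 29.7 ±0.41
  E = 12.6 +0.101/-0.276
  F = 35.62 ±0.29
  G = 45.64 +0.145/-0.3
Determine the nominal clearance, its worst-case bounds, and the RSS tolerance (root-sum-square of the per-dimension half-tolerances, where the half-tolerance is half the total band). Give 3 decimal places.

Stack each dimension's contribution:
  +A: nom +8.930 → Σnom=8.930; wc +0.430/-0.370 → slack +0.430/-0.370; half-tol=0.400, Σhalf²=0.160000
  +B: nom +1.580 → Σnom=10.510; wc +0.254/-0.254 → slack +0.684/-0.624; half-tol=0.254, Σhalf²=0.224516
  +C: nom +4.600 → Σnom=15.110; wc +0.170/-0.170 → slack +0.854/-0.794; half-tol=0.170, Σhalf²=0.253416
  -D: nom -29.700 → Σnom=-14.590; wc +0.410/-0.410 → slack +1.264/-1.204; half-tol=0.410, Σhalf²=0.421516
  -E: nom -12.600 → Σnom=-27.190; wc +0.276/-0.101 → slack +1.540/-1.305; half-tol=0.189, Σhalf²=0.457048
  -F: nom -35.620 → Σnom=-62.810; wc +0.290/-0.290 → slack +1.830/-1.595; half-tol=0.290, Σhalf²=0.541148
  +G: nom +45.640 → Σnom=-17.170; wc +0.145/-0.300 → slack +1.975/-1.895; half-tol=0.222, Σhalf²=0.590654
Nominal = -17.170. Worst-case = [-17.170 - 1.895, -17.170 + 1.975] = [-19.065, -15.195]. RSS = √0.590654 = 0.769.

nominal=-17.170 wc=[-19.065,-15.195] rss=0.769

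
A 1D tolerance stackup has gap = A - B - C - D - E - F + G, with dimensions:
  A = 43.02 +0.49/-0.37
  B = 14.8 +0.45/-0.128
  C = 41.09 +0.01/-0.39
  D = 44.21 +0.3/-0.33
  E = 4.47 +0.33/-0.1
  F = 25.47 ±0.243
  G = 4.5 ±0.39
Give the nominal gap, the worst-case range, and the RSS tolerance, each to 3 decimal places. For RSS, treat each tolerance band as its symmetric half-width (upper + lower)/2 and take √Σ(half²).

nominal=-82.520 wc=[-84.613,-80.449] rss=0.815

Stack each dimension's contribution:
  +A: nom +43.020 → Σnom=43.020; wc +0.490/-0.370 → slack +0.490/-0.370; half-tol=0.430, Σhalf²=0.184900
  -B: nom -14.800 → Σnom=28.220; wc +0.128/-0.450 → slack +0.618/-0.820; half-tol=0.289, Σhalf²=0.268421
  -C: nom -41.090 → Σnom=-12.870; wc +0.390/-0.010 → slack +1.008/-0.830; half-tol=0.200, Σhalf²=0.308421
  -D: nom -44.210 → Σnom=-57.080; wc +0.330/-0.300 → slack +1.338/-1.130; half-tol=0.315, Σhalf²=0.407646
  -E: nom -4.470 → Σnom=-61.550; wc +0.100/-0.330 → slack +1.438/-1.460; half-tol=0.215, Σhalf²=0.453871
  -F: nom -25.470 → Σnom=-87.020; wc +0.243/-0.243 → slack +1.681/-1.703; half-tol=0.243, Σhalf²=0.512920
  +G: nom +4.500 → Σnom=-82.520; wc +0.390/-0.390 → slack +2.071/-2.093; half-tol=0.390, Σhalf²=0.665020
Nominal = -82.520. Worst-case = [-82.520 - 2.093, -82.520 + 2.071] = [-84.613, -80.449]. RSS = √0.665020 = 0.815.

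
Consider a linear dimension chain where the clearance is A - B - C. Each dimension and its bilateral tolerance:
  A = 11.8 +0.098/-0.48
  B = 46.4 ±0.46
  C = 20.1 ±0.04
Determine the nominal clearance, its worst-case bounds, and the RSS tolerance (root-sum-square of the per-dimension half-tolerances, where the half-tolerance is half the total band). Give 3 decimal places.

nominal=-54.700 wc=[-55.680,-54.102] rss=0.545

Stack each dimension's contribution:
  +A: nom +11.800 → Σnom=11.800; wc +0.098/-0.480 → slack +0.098/-0.480; half-tol=0.289, Σhalf²=0.083521
  -B: nom -46.400 → Σnom=-34.600; wc +0.460/-0.460 → slack +0.558/-0.940; half-tol=0.460, Σhalf²=0.295121
  -C: nom -20.100 → Σnom=-54.700; wc +0.040/-0.040 → slack +0.598/-0.980; half-tol=0.040, Σhalf²=0.296721
Nominal = -54.700. Worst-case = [-54.700 - 0.980, -54.700 + 0.598] = [-55.680, -54.102]. RSS = √0.296721 = 0.545.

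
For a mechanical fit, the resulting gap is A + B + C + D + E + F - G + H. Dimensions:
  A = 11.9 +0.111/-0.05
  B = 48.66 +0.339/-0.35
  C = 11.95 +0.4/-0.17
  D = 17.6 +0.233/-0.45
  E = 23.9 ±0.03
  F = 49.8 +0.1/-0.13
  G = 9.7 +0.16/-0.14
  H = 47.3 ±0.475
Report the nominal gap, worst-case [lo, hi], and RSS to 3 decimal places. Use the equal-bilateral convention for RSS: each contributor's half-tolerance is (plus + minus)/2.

nominal=201.410 wc=[199.595,203.238] rss=0.765

Stack each dimension's contribution:
  +A: nom +11.900 → Σnom=11.900; wc +0.111/-0.050 → slack +0.111/-0.050; half-tol=0.081, Σhalf²=0.006480
  +B: nom +48.660 → Σnom=60.560; wc +0.339/-0.350 → slack +0.450/-0.400; half-tol=0.345, Σhalf²=0.125161
  +C: nom +11.950 → Σnom=72.510; wc +0.400/-0.170 → slack +0.850/-0.570; half-tol=0.285, Σhalf²=0.206386
  +D: nom +17.600 → Σnom=90.110; wc +0.233/-0.450 → slack +1.083/-1.020; half-tol=0.342, Σhalf²=0.323008
  +E: nom +23.900 → Σnom=114.010; wc +0.030/-0.030 → slack +1.113/-1.050; half-tol=0.030, Σhalf²=0.323908
  +F: nom +49.800 → Σnom=163.810; wc +0.100/-0.130 → slack +1.213/-1.180; half-tol=0.115, Σhalf²=0.337133
  -G: nom -9.700 → Σnom=154.110; wc +0.140/-0.160 → slack +1.353/-1.340; half-tol=0.150, Σhalf²=0.359633
  +H: nom +47.300 → Σnom=201.410; wc +0.475/-0.475 → slack +1.828/-1.815; half-tol=0.475, Σhalf²=0.585258
Nominal = 201.410. Worst-case = [201.410 - 1.815, 201.410 + 1.828] = [199.595, 203.238]. RSS = √0.585258 = 0.765.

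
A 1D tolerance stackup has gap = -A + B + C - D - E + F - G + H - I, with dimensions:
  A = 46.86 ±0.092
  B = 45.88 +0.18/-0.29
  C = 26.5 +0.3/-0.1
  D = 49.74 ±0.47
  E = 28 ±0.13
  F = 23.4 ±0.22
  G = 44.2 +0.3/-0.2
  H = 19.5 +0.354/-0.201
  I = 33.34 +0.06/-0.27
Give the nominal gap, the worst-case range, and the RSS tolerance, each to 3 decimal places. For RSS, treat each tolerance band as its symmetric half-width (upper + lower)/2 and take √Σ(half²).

Stack each dimension's contribution:
  -A: nom -46.860 → Σnom=-46.860; wc +0.092/-0.092 → slack +0.092/-0.092; half-tol=0.092, Σhalf²=0.008464
  +B: nom +45.880 → Σnom=-0.980; wc +0.180/-0.290 → slack +0.272/-0.382; half-tol=0.235, Σhalf²=0.063689
  +C: nom +26.500 → Σnom=25.520; wc +0.300/-0.100 → slack +0.572/-0.482; half-tol=0.200, Σhalf²=0.103689
  -D: nom -49.740 → Σnom=-24.220; wc +0.470/-0.470 → slack +1.042/-0.952; half-tol=0.470, Σhalf²=0.324589
  -E: nom -28.000 → Σnom=-52.220; wc +0.130/-0.130 → slack +1.172/-1.082; half-tol=0.130, Σhalf²=0.341489
  +F: nom +23.400 → Σnom=-28.820; wc +0.220/-0.220 → slack +1.392/-1.302; half-tol=0.220, Σhalf²=0.389889
  -G: nom -44.200 → Σnom=-73.020; wc +0.200/-0.300 → slack +1.592/-1.602; half-tol=0.250, Σhalf²=0.452389
  +H: nom +19.500 → Σnom=-53.520; wc +0.354/-0.201 → slack +1.946/-1.803; half-tol=0.277, Σhalf²=0.529395
  -I: nom -33.340 → Σnom=-86.860; wc +0.270/-0.060 → slack +2.216/-1.863; half-tol=0.165, Σhalf²=0.556620
Nominal = -86.860. Worst-case = [-86.860 - 1.863, -86.860 + 2.216] = [-88.723, -84.644]. RSS = √0.556620 = 0.746.

nominal=-86.860 wc=[-88.723,-84.644] rss=0.746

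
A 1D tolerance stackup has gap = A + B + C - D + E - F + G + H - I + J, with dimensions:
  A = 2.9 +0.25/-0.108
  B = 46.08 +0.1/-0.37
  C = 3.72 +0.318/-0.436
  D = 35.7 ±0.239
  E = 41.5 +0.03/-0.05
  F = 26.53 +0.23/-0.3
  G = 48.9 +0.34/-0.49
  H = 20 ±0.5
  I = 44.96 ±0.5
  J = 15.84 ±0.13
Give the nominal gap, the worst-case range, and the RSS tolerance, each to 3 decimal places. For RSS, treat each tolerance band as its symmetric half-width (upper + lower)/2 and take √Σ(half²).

nominal=71.750 wc=[68.697,74.457] rss=1.023

Stack each dimension's contribution:
  +A: nom +2.900 → Σnom=2.900; wc +0.250/-0.108 → slack +0.250/-0.108; half-tol=0.179, Σhalf²=0.032041
  +B: nom +46.080 → Σnom=48.980; wc +0.100/-0.370 → slack +0.350/-0.478; half-tol=0.235, Σhalf²=0.087266
  +C: nom +3.720 → Σnom=52.700; wc +0.318/-0.436 → slack +0.668/-0.914; half-tol=0.377, Σhalf²=0.229395
  -D: nom -35.700 → Σnom=17.000; wc +0.239/-0.239 → slack +0.907/-1.153; half-tol=0.239, Σhalf²=0.286516
  +E: nom +41.500 → Σnom=58.500; wc +0.030/-0.050 → slack +0.937/-1.203; half-tol=0.040, Σhalf²=0.288116
  -F: nom -26.530 → Σnom=31.970; wc +0.300/-0.230 → slack +1.237/-1.433; half-tol=0.265, Σhalf²=0.358341
  +G: nom +48.900 → Σnom=80.870; wc +0.340/-0.490 → slack +1.577/-1.923; half-tol=0.415, Σhalf²=0.530566
  +H: nom +20.000 → Σnom=100.870; wc +0.500/-0.500 → slack +2.077/-2.423; half-tol=0.500, Σhalf²=0.780566
  -I: nom -44.960 → Σnom=55.910; wc +0.500/-0.500 → slack +2.577/-2.923; half-tol=0.500, Σhalf²=1.030566
  +J: nom +15.840 → Σnom=71.750; wc +0.130/-0.130 → slack +2.707/-3.053; half-tol=0.130, Σhalf²=1.047466
Nominal = 71.750. Worst-case = [71.750 - 3.053, 71.750 + 2.707] = [68.697, 74.457]. RSS = √1.047466 = 1.023.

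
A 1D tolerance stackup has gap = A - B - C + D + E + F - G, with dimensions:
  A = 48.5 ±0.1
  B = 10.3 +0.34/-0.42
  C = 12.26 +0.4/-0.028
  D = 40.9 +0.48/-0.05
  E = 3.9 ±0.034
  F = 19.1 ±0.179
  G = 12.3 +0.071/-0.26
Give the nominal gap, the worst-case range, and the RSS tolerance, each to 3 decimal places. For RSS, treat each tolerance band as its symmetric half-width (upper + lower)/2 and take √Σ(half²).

nominal=77.540 wc=[76.366,79.041] rss=0.575

Stack each dimension's contribution:
  +A: nom +48.500 → Σnom=48.500; wc +0.100/-0.100 → slack +0.100/-0.100; half-tol=0.100, Σhalf²=0.010000
  -B: nom -10.300 → Σnom=38.200; wc +0.420/-0.340 → slack +0.520/-0.440; half-tol=0.380, Σhalf²=0.154400
  -C: nom -12.260 → Σnom=25.940; wc +0.028/-0.400 → slack +0.548/-0.840; half-tol=0.214, Σhalf²=0.200196
  +D: nom +40.900 → Σnom=66.840; wc +0.480/-0.050 → slack +1.028/-0.890; half-tol=0.265, Σhalf²=0.270421
  +E: nom +3.900 → Σnom=70.740; wc +0.034/-0.034 → slack +1.062/-0.924; half-tol=0.034, Σhalf²=0.271577
  +F: nom +19.100 → Σnom=89.840; wc +0.179/-0.179 → slack +1.241/-1.103; half-tol=0.179, Σhalf²=0.303618
  -G: nom -12.300 → Σnom=77.540; wc +0.260/-0.071 → slack +1.501/-1.174; half-tol=0.166, Σhalf²=0.331008
Nominal = 77.540. Worst-case = [77.540 - 1.174, 77.540 + 1.501] = [76.366, 79.041]. RSS = √0.331008 = 0.575.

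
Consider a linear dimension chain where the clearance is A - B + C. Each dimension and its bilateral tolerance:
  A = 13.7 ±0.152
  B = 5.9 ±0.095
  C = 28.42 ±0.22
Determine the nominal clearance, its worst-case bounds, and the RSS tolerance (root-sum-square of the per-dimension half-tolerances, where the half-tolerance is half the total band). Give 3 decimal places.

Stack each dimension's contribution:
  +A: nom +13.700 → Σnom=13.700; wc +0.152/-0.152 → slack +0.152/-0.152; half-tol=0.152, Σhalf²=0.023104
  -B: nom -5.900 → Σnom=7.800; wc +0.095/-0.095 → slack +0.247/-0.247; half-tol=0.095, Σhalf²=0.032129
  +C: nom +28.420 → Σnom=36.220; wc +0.220/-0.220 → slack +0.467/-0.467; half-tol=0.220, Σhalf²=0.080529
Nominal = 36.220. Worst-case = [36.220 - 0.467, 36.220 + 0.467] = [35.753, 36.687]. RSS = √0.080529 = 0.284.

nominal=36.220 wc=[35.753,36.687] rss=0.284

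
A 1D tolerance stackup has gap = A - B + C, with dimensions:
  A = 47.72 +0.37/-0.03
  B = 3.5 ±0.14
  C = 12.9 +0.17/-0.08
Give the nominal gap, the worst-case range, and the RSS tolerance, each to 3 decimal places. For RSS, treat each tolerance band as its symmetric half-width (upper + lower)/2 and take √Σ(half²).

Stack each dimension's contribution:
  +A: nom +47.720 → Σnom=47.720; wc +0.370/-0.030 → slack +0.370/-0.030; half-tol=0.200, Σhalf²=0.040000
  -B: nom -3.500 → Σnom=44.220; wc +0.140/-0.140 → slack +0.510/-0.170; half-tol=0.140, Σhalf²=0.059600
  +C: nom +12.900 → Σnom=57.120; wc +0.170/-0.080 → slack +0.680/-0.250; half-tol=0.125, Σhalf²=0.075225
Nominal = 57.120. Worst-case = [57.120 - 0.250, 57.120 + 0.680] = [56.870, 57.800]. RSS = √0.075225 = 0.274.

nominal=57.120 wc=[56.870,57.800] rss=0.274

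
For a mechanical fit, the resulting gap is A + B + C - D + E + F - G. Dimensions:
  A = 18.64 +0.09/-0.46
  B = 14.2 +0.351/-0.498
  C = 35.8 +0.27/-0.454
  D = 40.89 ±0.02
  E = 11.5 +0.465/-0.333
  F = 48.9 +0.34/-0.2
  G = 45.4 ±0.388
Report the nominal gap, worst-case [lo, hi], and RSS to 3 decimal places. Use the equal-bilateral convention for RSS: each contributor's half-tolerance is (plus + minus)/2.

nominal=42.750 wc=[40.397,44.674] rss=0.877

Stack each dimension's contribution:
  +A: nom +18.640 → Σnom=18.640; wc +0.090/-0.460 → slack +0.090/-0.460; half-tol=0.275, Σhalf²=0.075625
  +B: nom +14.200 → Σnom=32.840; wc +0.351/-0.498 → slack +0.441/-0.958; half-tol=0.424, Σhalf²=0.255825
  +C: nom +35.800 → Σnom=68.640; wc +0.270/-0.454 → slack +0.711/-1.412; half-tol=0.362, Σhalf²=0.386869
  -D: nom -40.890 → Σnom=27.750; wc +0.020/-0.020 → slack +0.731/-1.432; half-tol=0.020, Σhalf²=0.387269
  +E: nom +11.500 → Σnom=39.250; wc +0.465/-0.333 → slack +1.196/-1.765; half-tol=0.399, Σhalf²=0.546470
  +F: nom +48.900 → Σnom=88.150; wc +0.340/-0.200 → slack +1.536/-1.965; half-tol=0.270, Σhalf²=0.619370
  -G: nom -45.400 → Σnom=42.750; wc +0.388/-0.388 → slack +1.924/-2.353; half-tol=0.388, Σhalf²=0.769914
Nominal = 42.750. Worst-case = [42.750 - 2.353, 42.750 + 1.924] = [40.397, 44.674]. RSS = √0.769914 = 0.877.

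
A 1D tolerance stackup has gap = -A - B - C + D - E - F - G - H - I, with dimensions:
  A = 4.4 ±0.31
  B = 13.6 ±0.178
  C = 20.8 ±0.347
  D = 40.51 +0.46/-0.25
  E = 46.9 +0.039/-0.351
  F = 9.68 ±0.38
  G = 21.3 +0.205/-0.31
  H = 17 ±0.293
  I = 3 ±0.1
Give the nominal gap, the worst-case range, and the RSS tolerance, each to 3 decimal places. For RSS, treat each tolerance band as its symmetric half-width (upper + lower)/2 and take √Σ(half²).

Stack each dimension's contribution:
  -A: nom -4.400 → Σnom=-4.400; wc +0.310/-0.310 → slack +0.310/-0.310; half-tol=0.310, Σhalf²=0.096100
  -B: nom -13.600 → Σnom=-18.000; wc +0.178/-0.178 → slack +0.488/-0.488; half-tol=0.178, Σhalf²=0.127784
  -C: nom -20.800 → Σnom=-38.800; wc +0.347/-0.347 → slack +0.835/-0.835; half-tol=0.347, Σhalf²=0.248193
  +D: nom +40.510 → Σnom=1.710; wc +0.460/-0.250 → slack +1.295/-1.085; half-tol=0.355, Σhalf²=0.374218
  -E: nom -46.900 → Σnom=-45.190; wc +0.351/-0.039 → slack +1.646/-1.124; half-tol=0.195, Σhalf²=0.412243
  -F: nom -9.680 → Σnom=-54.870; wc +0.380/-0.380 → slack +2.026/-1.504; half-tol=0.380, Σhalf²=0.556643
  -G: nom -21.300 → Σnom=-76.170; wc +0.310/-0.205 → slack +2.336/-1.709; half-tol=0.258, Σhalf²=0.622949
  -H: nom -17.000 → Σnom=-93.170; wc +0.293/-0.293 → slack +2.629/-2.002; half-tol=0.293, Σhalf²=0.708798
  -I: nom -3.000 → Σnom=-96.170; wc +0.100/-0.100 → slack +2.729/-2.102; half-tol=0.100, Σhalf²=0.718798
Nominal = -96.170. Worst-case = [-96.170 - 2.102, -96.170 + 2.729] = [-98.272, -93.441]. RSS = √0.718798 = 0.848.

nominal=-96.170 wc=[-98.272,-93.441] rss=0.848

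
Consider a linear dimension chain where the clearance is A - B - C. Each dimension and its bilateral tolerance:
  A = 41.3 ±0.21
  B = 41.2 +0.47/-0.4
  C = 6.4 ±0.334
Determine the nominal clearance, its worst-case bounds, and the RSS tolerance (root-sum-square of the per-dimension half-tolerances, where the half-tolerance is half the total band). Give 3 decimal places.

nominal=-6.300 wc=[-7.314,-5.356] rss=0.587

Stack each dimension's contribution:
  +A: nom +41.300 → Σnom=41.300; wc +0.210/-0.210 → slack +0.210/-0.210; half-tol=0.210, Σhalf²=0.044100
  -B: nom -41.200 → Σnom=0.100; wc +0.400/-0.470 → slack +0.610/-0.680; half-tol=0.435, Σhalf²=0.233325
  -C: nom -6.400 → Σnom=-6.300; wc +0.334/-0.334 → slack +0.944/-1.014; half-tol=0.334, Σhalf²=0.344881
Nominal = -6.300. Worst-case = [-6.300 - 1.014, -6.300 + 0.944] = [-7.314, -5.356]. RSS = √0.344881 = 0.587.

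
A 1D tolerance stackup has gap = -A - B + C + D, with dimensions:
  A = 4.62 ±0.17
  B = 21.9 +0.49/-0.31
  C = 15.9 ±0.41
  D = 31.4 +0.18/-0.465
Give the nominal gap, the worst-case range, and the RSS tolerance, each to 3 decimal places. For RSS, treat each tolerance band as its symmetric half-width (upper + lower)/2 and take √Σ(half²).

nominal=20.780 wc=[19.245,21.850] rss=0.679

Stack each dimension's contribution:
  -A: nom -4.620 → Σnom=-4.620; wc +0.170/-0.170 → slack +0.170/-0.170; half-tol=0.170, Σhalf²=0.028900
  -B: nom -21.900 → Σnom=-26.520; wc +0.310/-0.490 → slack +0.480/-0.660; half-tol=0.400, Σhalf²=0.188900
  +C: nom +15.900 → Σnom=-10.620; wc +0.410/-0.410 → slack +0.890/-1.070; half-tol=0.410, Σhalf²=0.357000
  +D: nom +31.400 → Σnom=20.780; wc +0.180/-0.465 → slack +1.070/-1.535; half-tol=0.323, Σhalf²=0.461006
Nominal = 20.780. Worst-case = [20.780 - 1.535, 20.780 + 1.070] = [19.245, 21.850]. RSS = √0.461006 = 0.679.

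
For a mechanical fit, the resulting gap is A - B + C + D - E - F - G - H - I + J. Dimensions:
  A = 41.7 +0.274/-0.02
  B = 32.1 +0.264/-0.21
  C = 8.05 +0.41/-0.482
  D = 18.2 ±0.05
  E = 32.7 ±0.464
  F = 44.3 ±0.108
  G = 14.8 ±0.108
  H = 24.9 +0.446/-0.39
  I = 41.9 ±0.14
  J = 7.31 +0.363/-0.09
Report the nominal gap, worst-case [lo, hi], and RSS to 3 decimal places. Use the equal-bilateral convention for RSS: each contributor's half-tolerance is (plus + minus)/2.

nominal=-115.440 wc=[-117.612,-112.923] rss=0.874

Stack each dimension's contribution:
  +A: nom +41.700 → Σnom=41.700; wc +0.274/-0.020 → slack +0.274/-0.020; half-tol=0.147, Σhalf²=0.021609
  -B: nom -32.100 → Σnom=9.600; wc +0.210/-0.264 → slack +0.484/-0.284; half-tol=0.237, Σhalf²=0.077778
  +C: nom +8.050 → Σnom=17.650; wc +0.410/-0.482 → slack +0.894/-0.766; half-tol=0.446, Σhalf²=0.276694
  +D: nom +18.200 → Σnom=35.850; wc +0.050/-0.050 → slack +0.944/-0.816; half-tol=0.050, Σhalf²=0.279194
  -E: nom -32.700 → Σnom=3.150; wc +0.464/-0.464 → slack +1.408/-1.280; half-tol=0.464, Σhalf²=0.494490
  -F: nom -44.300 → Σnom=-41.150; wc +0.108/-0.108 → slack +1.516/-1.388; half-tol=0.108, Σhalf²=0.506154
  -G: nom -14.800 → Σnom=-55.950; wc +0.108/-0.108 → slack +1.624/-1.496; half-tol=0.108, Σhalf²=0.517818
  -H: nom -24.900 → Σnom=-80.850; wc +0.390/-0.446 → slack +2.014/-1.942; half-tol=0.418, Σhalf²=0.692542
  -I: nom -41.900 → Σnom=-122.750; wc +0.140/-0.140 → slack +2.154/-2.082; half-tol=0.140, Σhalf²=0.712142
  +J: nom +7.310 → Σnom=-115.440; wc +0.363/-0.090 → slack +2.517/-2.172; half-tol=0.226, Σhalf²=0.763444
Nominal = -115.440. Worst-case = [-115.440 - 2.172, -115.440 + 2.517] = [-117.612, -112.923]. RSS = √0.763444 = 0.874.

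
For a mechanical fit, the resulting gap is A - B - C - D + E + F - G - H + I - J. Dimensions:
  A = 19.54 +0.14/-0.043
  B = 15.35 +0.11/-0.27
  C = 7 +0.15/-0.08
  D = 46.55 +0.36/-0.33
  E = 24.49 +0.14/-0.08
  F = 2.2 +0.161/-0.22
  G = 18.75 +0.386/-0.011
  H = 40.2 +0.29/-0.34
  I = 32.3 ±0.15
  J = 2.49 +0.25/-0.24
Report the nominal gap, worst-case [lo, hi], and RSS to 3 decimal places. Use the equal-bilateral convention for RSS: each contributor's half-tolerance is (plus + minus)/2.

Stack each dimension's contribution:
  +A: nom +19.540 → Σnom=19.540; wc +0.140/-0.043 → slack +0.140/-0.043; half-tol=0.091, Σhalf²=0.008372
  -B: nom -15.350 → Σnom=4.190; wc +0.270/-0.110 → slack +0.410/-0.153; half-tol=0.190, Σhalf²=0.044472
  -C: nom -7.000 → Σnom=-2.810; wc +0.080/-0.150 → slack +0.490/-0.303; half-tol=0.115, Σhalf²=0.057697
  -D: nom -46.550 → Σnom=-49.360; wc +0.330/-0.360 → slack +0.820/-0.663; half-tol=0.345, Σhalf²=0.176722
  +E: nom +24.490 → Σnom=-24.870; wc +0.140/-0.080 → slack +0.960/-0.743; half-tol=0.110, Σhalf²=0.188822
  +F: nom +2.200 → Σnom=-22.670; wc +0.161/-0.220 → slack +1.121/-0.963; half-tol=0.191, Σhalf²=0.225112
  -G: nom -18.750 → Σnom=-41.420; wc +0.011/-0.386 → slack +1.132/-1.349; half-tol=0.199, Σhalf²=0.264515
  -H: nom -40.200 → Σnom=-81.620; wc +0.340/-0.290 → slack +1.472/-1.639; half-tol=0.315, Σhalf²=0.363740
  +I: nom +32.300 → Σnom=-49.320; wc +0.150/-0.150 → slack +1.622/-1.789; half-tol=0.150, Σhalf²=0.386240
  -J: nom -2.490 → Σnom=-51.810; wc +0.240/-0.250 → slack +1.862/-2.039; half-tol=0.245, Σhalf²=0.446265
Nominal = -51.810. Worst-case = [-51.810 - 2.039, -51.810 + 1.862] = [-53.849, -49.948]. RSS = √0.446265 = 0.668.

nominal=-51.810 wc=[-53.849,-49.948] rss=0.668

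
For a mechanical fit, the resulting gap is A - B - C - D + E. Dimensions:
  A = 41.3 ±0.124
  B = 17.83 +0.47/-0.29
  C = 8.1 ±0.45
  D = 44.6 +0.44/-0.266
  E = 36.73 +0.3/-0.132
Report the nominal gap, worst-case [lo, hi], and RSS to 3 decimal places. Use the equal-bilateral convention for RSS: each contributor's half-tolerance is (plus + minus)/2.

Stack each dimension's contribution:
  +A: nom +41.300 → Σnom=41.300; wc +0.124/-0.124 → slack +0.124/-0.124; half-tol=0.124, Σhalf²=0.015376
  -B: nom -17.830 → Σnom=23.470; wc +0.290/-0.470 → slack +0.414/-0.594; half-tol=0.380, Σhalf²=0.159776
  -C: nom -8.100 → Σnom=15.370; wc +0.450/-0.450 → slack +0.864/-1.044; half-tol=0.450, Σhalf²=0.362276
  -D: nom -44.600 → Σnom=-29.230; wc +0.266/-0.440 → slack +1.130/-1.484; half-tol=0.353, Σhalf²=0.486885
  +E: nom +36.730 → Σnom=7.500; wc +0.300/-0.132 → slack +1.430/-1.616; half-tol=0.216, Σhalf²=0.533541
Nominal = 7.500. Worst-case = [7.500 - 1.616, 7.500 + 1.430] = [5.884, 8.930]. RSS = √0.533541 = 0.730.

nominal=7.500 wc=[5.884,8.930] rss=0.730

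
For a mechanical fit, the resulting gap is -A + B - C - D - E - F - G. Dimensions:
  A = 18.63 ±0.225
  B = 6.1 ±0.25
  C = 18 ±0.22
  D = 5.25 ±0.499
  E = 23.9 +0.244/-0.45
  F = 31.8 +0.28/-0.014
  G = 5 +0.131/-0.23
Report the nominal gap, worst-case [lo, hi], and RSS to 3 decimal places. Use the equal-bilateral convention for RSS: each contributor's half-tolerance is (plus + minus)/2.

Stack each dimension's contribution:
  -A: nom -18.630 → Σnom=-18.630; wc +0.225/-0.225 → slack +0.225/-0.225; half-tol=0.225, Σhalf²=0.050625
  +B: nom +6.100 → Σnom=-12.530; wc +0.250/-0.250 → slack +0.475/-0.475; half-tol=0.250, Σhalf²=0.113125
  -C: nom -18.000 → Σnom=-30.530; wc +0.220/-0.220 → slack +0.695/-0.695; half-tol=0.220, Σhalf²=0.161525
  -D: nom -5.250 → Σnom=-35.780; wc +0.499/-0.499 → slack +1.194/-1.194; half-tol=0.499, Σhalf²=0.410526
  -E: nom -23.900 → Σnom=-59.680; wc +0.450/-0.244 → slack +1.644/-1.438; half-tol=0.347, Σhalf²=0.530935
  -F: nom -31.800 → Σnom=-91.480; wc +0.014/-0.280 → slack +1.658/-1.718; half-tol=0.147, Σhalf²=0.552544
  -G: nom -5.000 → Σnom=-96.480; wc +0.230/-0.131 → slack +1.888/-1.849; half-tol=0.180, Σhalf²=0.585124
Nominal = -96.480. Worst-case = [-96.480 - 1.849, -96.480 + 1.888] = [-98.329, -94.592]. RSS = √0.585124 = 0.765.

nominal=-96.480 wc=[-98.329,-94.592] rss=0.765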